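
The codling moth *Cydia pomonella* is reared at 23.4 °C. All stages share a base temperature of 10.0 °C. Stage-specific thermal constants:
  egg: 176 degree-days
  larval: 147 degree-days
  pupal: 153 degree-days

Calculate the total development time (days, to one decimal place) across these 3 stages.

Daily accumulation at 23.4 °C = 23.4 − 10.0 = 13.4 DD/day.
Total K = 176 + 147 + 153 = 476 DD.
Total duration = 476 / 13.4 = 35.522 ≈ 35.5 days.

35.5 days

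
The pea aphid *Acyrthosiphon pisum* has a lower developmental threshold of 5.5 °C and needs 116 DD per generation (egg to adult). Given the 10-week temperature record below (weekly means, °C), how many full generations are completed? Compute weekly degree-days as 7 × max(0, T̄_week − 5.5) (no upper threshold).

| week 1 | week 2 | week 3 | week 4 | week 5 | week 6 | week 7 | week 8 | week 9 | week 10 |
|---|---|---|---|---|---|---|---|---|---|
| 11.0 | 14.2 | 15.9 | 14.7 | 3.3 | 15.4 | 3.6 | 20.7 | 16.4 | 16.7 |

Weekly DD (7 × max(0, T̄ − 5.5)): 38.5, 60.9, 72.8, 64.4, 0.0, 69.3, 0.0, 106.4, 76.3, 78.4.
Season total = 567.0 DD.
Complete generations = ⌊567.0 / 116⌋ = 4.

4 generations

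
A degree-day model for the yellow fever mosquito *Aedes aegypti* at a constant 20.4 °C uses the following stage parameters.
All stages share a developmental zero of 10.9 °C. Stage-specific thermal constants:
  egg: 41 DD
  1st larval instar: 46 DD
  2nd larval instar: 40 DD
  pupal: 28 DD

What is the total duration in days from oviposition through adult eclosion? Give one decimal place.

Daily accumulation at 20.4 °C = 20.4 − 10.9 = 9.5 DD/day.
Total K = 41 + 46 + 40 + 28 = 155 DD.
Total duration = 155 / 9.5 = 16.316 ≈ 16.3 days.

16.3 days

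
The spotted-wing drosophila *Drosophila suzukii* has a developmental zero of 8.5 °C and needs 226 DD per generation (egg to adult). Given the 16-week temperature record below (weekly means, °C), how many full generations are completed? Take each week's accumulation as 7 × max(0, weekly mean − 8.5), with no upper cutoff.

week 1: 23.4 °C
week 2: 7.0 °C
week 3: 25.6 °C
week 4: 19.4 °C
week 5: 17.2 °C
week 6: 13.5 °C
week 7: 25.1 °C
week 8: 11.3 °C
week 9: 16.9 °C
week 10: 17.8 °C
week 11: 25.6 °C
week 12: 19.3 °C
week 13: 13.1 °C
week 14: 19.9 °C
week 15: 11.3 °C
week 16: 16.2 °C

4 generations

Weekly DD (7 × max(0, T̄ − 8.5)): 104.3, 0.0, 119.7, 76.3, 60.9, 35.0, 116.2, 19.6, 58.8, 65.1, 119.7, 75.6, 32.2, 79.8, 19.6, 53.9.
Season total = 1036.7 DD.
Complete generations = ⌊1036.7 / 226⌋ = 4.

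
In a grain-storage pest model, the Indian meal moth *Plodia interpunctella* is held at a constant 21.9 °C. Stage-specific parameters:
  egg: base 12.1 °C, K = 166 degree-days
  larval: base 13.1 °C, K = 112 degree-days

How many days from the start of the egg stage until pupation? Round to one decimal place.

egg: 166 / (21.9 − 12.1) = 166 / 9.8 = 16.939 d.
larval: 112 / (21.9 − 13.1) = 112 / 8.8 = 12.727 d.
Sum = 29.666 ≈ 29.7 days.

29.7 days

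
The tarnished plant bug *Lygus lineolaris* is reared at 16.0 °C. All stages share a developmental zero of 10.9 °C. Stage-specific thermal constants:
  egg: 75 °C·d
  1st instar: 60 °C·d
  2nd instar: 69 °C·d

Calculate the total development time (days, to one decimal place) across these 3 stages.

Daily accumulation at 16.0 °C = 16.0 − 10.9 = 5.1 DD/day.
Total K = 75 + 60 + 69 = 204 DD.
Total duration = 204 / 5.1 = 40.000 ≈ 40.0 days.

40.0 days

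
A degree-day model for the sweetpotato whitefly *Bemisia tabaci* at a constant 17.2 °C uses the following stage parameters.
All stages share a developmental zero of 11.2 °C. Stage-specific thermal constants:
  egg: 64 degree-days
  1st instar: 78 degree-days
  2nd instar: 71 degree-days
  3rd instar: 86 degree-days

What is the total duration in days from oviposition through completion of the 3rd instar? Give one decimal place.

Daily accumulation at 17.2 °C = 17.2 − 11.2 = 6.0 DD/day.
Total K = 64 + 78 + 71 + 86 = 299 DD.
Total duration = 299 / 6.0 = 49.833 ≈ 49.8 days.

49.8 days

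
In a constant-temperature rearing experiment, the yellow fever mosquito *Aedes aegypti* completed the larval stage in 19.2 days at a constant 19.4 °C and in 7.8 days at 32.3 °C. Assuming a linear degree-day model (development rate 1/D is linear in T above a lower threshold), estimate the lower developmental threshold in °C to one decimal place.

Under the model K = D·(T − T_b), so D₁·(T₁ − T_b) = D₂·(T₂ − T_b).
19.2·(19.4 − T_b) = 7.8·(32.3 − T_b)
T_b = (19.2·19.4 − 7.8·32.3) / (19.2 − 7.8) = 120.54 / 11.4 = 10.574 °C ≈ 10.6 °C.

10.6 °C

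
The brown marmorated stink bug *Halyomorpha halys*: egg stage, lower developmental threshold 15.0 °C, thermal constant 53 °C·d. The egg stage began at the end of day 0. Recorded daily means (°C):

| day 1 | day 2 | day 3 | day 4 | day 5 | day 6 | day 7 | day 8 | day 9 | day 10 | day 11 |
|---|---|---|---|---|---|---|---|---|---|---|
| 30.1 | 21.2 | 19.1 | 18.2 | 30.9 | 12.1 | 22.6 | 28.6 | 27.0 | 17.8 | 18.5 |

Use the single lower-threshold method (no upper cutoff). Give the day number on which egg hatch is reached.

Daily DD above 15.0 °C: 15.1, 6.2, 4.1, 3.2, 15.9, 0.0, 7.6, 13.6, 12.0, 2.8, 3.5.
Cumulative: 15.1, 21.3, 25.4, 28.6, 44.5, 44.5, 52.1, 65.7, 77.7, 80.5, 84.0.
The total first reaches 53 DD on day 8.

day 8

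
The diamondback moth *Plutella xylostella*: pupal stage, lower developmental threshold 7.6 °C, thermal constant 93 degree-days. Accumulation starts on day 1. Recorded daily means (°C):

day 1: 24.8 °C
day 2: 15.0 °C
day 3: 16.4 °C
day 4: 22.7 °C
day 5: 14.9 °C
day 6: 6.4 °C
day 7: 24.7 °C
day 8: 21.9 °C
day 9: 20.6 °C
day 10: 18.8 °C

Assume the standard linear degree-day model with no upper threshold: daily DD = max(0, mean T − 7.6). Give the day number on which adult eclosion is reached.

day 9

Daily DD above 7.6 °C: 17.2, 7.4, 8.8, 15.1, 7.3, 0.0, 17.1, 14.3, 13.0, 11.2.
Cumulative: 17.2, 24.6, 33.4, 48.5, 55.8, 55.8, 72.9, 87.2, 100.2, 111.4.
The total first reaches 93 DD on day 9.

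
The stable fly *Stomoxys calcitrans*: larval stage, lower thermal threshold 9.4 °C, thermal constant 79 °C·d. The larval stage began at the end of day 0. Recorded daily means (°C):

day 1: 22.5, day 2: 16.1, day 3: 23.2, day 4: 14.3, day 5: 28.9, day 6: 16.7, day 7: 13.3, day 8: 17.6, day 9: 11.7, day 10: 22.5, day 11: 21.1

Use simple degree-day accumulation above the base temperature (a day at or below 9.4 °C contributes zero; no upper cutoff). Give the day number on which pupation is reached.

day 9

Daily DD above 9.4 °C: 13.1, 6.7, 13.8, 4.9, 19.5, 7.3, 3.9, 8.2, 2.3, 13.1, 11.7.
Cumulative: 13.1, 19.8, 33.6, 38.5, 58.0, 65.3, 69.2, 77.4, 79.7, 92.8, 104.5.
The total first reaches 79 DD on day 9.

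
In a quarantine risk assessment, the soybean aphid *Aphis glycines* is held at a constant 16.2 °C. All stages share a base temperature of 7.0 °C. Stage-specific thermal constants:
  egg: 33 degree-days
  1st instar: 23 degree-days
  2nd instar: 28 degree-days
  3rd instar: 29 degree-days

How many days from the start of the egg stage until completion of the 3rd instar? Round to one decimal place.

12.3 days

Daily accumulation at 16.2 °C = 16.2 − 7.0 = 9.2 DD/day.
Total K = 33 + 23 + 28 + 29 = 113 DD.
Total duration = 113 / 9.2 = 12.283 ≈ 12.3 days.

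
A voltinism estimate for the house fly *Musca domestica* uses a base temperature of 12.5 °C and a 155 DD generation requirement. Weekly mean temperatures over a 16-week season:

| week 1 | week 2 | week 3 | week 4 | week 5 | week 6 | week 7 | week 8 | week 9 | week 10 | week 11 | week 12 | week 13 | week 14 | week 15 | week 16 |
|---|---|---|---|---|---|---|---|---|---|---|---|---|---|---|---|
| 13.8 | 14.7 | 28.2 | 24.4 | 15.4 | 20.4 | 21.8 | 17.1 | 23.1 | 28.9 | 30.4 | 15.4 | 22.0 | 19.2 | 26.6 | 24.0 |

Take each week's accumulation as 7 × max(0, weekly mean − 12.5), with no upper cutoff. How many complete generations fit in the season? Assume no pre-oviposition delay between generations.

6 generations

Weekly DD (7 × max(0, T̄ − 12.5)): 9.1, 15.4, 109.9, 83.3, 20.3, 55.3, 65.1, 32.2, 74.2, 114.8, 125.3, 20.3, 66.5, 46.9, 98.7, 80.5.
Season total = 1017.8 DD.
Complete generations = ⌊1017.8 / 155⌋ = 6.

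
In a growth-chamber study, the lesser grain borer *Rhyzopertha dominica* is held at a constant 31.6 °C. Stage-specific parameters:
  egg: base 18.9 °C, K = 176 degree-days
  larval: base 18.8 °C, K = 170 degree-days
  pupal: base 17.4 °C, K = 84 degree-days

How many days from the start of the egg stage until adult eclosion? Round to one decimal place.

33.1 days

egg: 176 / (31.6 − 18.9) = 176 / 12.7 = 13.858 d.
larval: 170 / (31.6 − 18.8) = 170 / 12.8 = 13.281 d.
pupal: 84 / (31.6 − 17.4) = 84 / 14.2 = 5.915 d.
Sum = 33.055 ≈ 33.1 days.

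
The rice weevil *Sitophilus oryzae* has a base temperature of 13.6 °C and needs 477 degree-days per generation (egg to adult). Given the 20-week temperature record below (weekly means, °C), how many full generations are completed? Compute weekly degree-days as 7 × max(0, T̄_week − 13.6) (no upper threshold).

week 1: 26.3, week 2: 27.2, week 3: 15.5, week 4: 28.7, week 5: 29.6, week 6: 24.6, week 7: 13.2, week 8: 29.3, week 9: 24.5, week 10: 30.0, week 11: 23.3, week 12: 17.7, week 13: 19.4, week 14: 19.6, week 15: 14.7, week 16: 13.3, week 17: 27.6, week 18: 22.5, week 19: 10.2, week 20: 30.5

Weekly DD (7 × max(0, T̄ − 13.6)): 88.9, 95.2, 13.3, 105.7, 112.0, 77.0, 0.0, 109.9, 76.3, 114.8, 67.9, 28.7, 40.6, 42.0, 7.7, 0.0, 98.0, 62.3, 0.0, 118.3.
Season total = 1258.6 DD.
Complete generations = ⌊1258.6 / 477⌋ = 2.

2 generations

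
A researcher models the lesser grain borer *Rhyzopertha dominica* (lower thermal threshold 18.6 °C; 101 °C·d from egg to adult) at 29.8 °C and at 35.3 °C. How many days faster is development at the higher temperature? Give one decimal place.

At 29.8 °C: 101 / (29.8 − 18.6) = 101 / 11.2 = 9.018 d.
At 35.3 °C: 101 / (35.3 − 18.6) = 101 / 16.7 = 6.048 d.
Difference = |9.018 − 6.048| = 2.970 ≈ 3.0 days.

3.0 days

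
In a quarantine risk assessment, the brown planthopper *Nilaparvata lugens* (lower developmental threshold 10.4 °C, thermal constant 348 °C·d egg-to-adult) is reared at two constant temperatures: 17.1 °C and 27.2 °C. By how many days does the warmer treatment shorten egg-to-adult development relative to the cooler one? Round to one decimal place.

At 17.1 °C: 348 / (17.1 − 10.4) = 348 / 6.7 = 51.940 d.
At 27.2 °C: 348 / (27.2 − 10.4) = 348 / 16.8 = 20.714 d.
Difference = |51.940 − 20.714| = 31.226 ≈ 31.2 days.

31.2 days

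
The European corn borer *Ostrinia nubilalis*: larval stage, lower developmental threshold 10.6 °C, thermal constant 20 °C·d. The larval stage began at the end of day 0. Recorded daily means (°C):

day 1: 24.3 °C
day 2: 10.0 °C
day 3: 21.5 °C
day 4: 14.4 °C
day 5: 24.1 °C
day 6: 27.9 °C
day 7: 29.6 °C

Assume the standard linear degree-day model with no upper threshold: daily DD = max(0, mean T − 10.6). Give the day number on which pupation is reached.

Daily DD above 10.6 °C: 13.7, 0.0, 10.9, 3.8, 13.5, 17.3, 19.0.
Cumulative: 13.7, 13.7, 24.6, 28.4, 41.9, 59.2, 78.2.
The total first reaches 20 DD on day 3.

day 3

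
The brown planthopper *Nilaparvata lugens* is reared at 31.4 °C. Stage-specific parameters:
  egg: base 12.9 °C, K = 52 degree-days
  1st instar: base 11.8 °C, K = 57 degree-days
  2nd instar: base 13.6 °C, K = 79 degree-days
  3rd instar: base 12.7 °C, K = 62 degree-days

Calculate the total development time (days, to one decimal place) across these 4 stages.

13.5 days

egg: 52 / (31.4 − 12.9) = 52 / 18.5 = 2.811 d.
1st instar: 57 / (31.4 − 11.8) = 57 / 19.6 = 2.908 d.
2nd instar: 79 / (31.4 − 13.6) = 79 / 17.8 = 4.438 d.
3rd instar: 62 / (31.4 − 12.7) = 62 / 18.7 = 3.316 d.
Sum = 13.473 ≈ 13.5 days.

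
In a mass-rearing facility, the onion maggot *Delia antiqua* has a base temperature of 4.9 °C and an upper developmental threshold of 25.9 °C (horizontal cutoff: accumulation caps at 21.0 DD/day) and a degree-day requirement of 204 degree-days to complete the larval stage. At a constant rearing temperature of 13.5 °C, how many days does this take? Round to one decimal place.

23.7 days

Daily accumulation = 13.5 − 4.9 = 8.6 DD/day.
Duration = 204 / 8.6 = 23.721 ≈ 23.7 days.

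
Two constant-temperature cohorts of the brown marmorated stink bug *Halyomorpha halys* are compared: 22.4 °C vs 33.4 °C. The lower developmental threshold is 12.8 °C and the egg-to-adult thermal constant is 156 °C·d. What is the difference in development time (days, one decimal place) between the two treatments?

At 22.4 °C: 156 / (22.4 − 12.8) = 156 / 9.6 = 16.250 d.
At 33.4 °C: 156 / (33.4 − 12.8) = 156 / 20.6 = 7.573 d.
Difference = |16.250 − 7.573| = 8.677 ≈ 8.7 days.

8.7 days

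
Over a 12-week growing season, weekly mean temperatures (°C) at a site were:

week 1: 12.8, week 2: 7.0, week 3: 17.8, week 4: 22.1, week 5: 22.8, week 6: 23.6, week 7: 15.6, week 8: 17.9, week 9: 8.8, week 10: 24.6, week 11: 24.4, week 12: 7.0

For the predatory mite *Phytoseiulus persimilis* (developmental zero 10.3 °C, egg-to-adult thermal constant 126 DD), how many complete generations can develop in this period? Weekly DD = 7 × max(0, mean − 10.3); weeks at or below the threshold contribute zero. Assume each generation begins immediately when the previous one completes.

Weekly DD (7 × max(0, T̄ − 10.3)): 17.5, 0.0, 52.5, 82.6, 87.5, 93.1, 37.1, 53.2, 0.0, 100.1, 98.7, 0.0.
Season total = 622.3 DD.
Complete generations = ⌊622.3 / 126⌋ = 4.

4 generations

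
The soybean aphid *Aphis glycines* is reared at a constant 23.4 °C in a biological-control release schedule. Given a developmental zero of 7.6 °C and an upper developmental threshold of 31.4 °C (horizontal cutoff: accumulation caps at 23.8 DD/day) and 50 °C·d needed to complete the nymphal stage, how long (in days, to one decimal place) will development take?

3.2 days

Daily accumulation = 23.4 − 7.6 = 15.8 DD/day.
Duration = 50 / 15.8 = 3.165 ≈ 3.2 days.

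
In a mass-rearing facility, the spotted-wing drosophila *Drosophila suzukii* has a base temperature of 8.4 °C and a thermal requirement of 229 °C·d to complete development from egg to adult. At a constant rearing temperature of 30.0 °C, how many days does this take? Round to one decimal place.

Daily accumulation = 30.0 − 8.4 = 21.6 DD/day.
Duration = 229 / 21.6 = 10.602 ≈ 10.6 days.

10.6 days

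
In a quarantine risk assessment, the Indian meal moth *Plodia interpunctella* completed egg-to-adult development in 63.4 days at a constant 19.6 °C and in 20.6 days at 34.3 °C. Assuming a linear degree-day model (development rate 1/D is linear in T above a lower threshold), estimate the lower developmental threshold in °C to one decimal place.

Equal thermal constants: D₁(T₁ − T_b) = D₂(T₂ − T_b).
63.4·(19.6 − T_b) = 20.6·(34.3 − T_b)
T_b = (63.4·19.6 − 20.6·34.3) / (63.4 − 20.6) = 536.06 / 42.8 = 12.525 °C ≈ 12.5 °C.

12.5 °C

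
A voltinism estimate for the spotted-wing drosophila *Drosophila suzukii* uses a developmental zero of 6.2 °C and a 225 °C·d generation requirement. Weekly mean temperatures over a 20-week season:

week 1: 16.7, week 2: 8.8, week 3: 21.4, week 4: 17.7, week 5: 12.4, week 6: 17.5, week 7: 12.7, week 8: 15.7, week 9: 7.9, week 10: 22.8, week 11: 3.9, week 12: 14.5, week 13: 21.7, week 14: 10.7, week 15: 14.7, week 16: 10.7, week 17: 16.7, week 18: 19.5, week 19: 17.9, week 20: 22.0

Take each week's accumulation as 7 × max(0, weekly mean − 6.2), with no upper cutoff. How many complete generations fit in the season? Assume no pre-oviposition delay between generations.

Weekly DD (7 × max(0, T̄ − 6.2)): 73.5, 18.2, 106.4, 80.5, 43.4, 79.1, 45.5, 66.5, 11.9, 116.2, 0.0, 58.1, 108.5, 31.5, 59.5, 31.5, 73.5, 93.1, 81.9, 110.6.
Season total = 1289.4 DD.
Complete generations = ⌊1289.4 / 225⌋ = 5.

5 generations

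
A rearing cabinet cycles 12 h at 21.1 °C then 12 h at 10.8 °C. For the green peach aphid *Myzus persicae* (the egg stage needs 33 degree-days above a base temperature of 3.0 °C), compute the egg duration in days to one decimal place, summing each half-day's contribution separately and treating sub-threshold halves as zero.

Day half: max(0, 21.1 − 3.0) × 0.5 = 18.1 × 0.5 = 9.05 DD.
Night half: max(0, 10.8 − 3.0) × 0.5 = 7.8 × 0.5 = 3.90 DD.
Per 24 h: 12.95 DD/day.
Duration = 33 / 12.95 = 2.548 ≈ 2.5 days.

2.5 days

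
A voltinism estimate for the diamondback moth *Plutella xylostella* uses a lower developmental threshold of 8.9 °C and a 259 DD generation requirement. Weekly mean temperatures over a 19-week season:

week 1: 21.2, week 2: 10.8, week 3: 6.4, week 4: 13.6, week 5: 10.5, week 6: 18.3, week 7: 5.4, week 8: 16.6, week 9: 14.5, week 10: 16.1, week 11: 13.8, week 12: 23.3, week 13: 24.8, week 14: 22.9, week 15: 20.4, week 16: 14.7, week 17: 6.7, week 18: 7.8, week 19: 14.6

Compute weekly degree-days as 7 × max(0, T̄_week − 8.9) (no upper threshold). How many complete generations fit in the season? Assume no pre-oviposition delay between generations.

Weekly DD (7 × max(0, T̄ − 8.9)): 86.1, 13.3, 0.0, 32.9, 11.2, 65.8, 0.0, 53.9, 39.2, 50.4, 34.3, 100.8, 111.3, 98.0, 80.5, 40.6, 0.0, 0.0, 39.9.
Season total = 858.2 DD.
Complete generations = ⌊858.2 / 259⌋ = 3.

3 generations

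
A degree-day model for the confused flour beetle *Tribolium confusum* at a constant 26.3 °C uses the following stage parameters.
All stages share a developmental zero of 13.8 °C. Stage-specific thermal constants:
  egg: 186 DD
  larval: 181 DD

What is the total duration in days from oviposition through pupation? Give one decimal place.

Daily accumulation at 26.3 °C = 26.3 − 13.8 = 12.5 DD/day.
Total K = 186 + 181 = 367 DD.
Total duration = 367 / 12.5 = 29.360 ≈ 29.4 days.

29.4 days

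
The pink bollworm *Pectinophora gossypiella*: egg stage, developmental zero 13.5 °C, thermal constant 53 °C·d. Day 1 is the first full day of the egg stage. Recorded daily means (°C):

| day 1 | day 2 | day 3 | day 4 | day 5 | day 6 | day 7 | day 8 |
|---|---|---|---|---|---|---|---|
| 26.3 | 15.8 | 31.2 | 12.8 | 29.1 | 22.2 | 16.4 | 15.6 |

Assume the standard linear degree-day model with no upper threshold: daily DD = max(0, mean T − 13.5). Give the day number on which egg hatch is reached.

Daily DD above 13.5 °C: 12.8, 2.3, 17.7, 0.0, 15.6, 8.7, 2.9, 2.1.
Cumulative: 12.8, 15.1, 32.8, 32.8, 48.4, 57.1, 60.0, 62.1.
The total first reaches 53 DD on day 6.

day 6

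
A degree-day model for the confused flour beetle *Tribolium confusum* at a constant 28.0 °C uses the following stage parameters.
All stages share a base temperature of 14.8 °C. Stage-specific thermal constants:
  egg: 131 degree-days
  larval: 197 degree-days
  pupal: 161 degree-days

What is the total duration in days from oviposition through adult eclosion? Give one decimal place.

37.0 days

Daily accumulation at 28.0 °C = 28.0 − 14.8 = 13.2 DD/day.
Total K = 131 + 197 + 161 = 489 DD.
Total duration = 489 / 13.2 = 37.045 ≈ 37.0 days.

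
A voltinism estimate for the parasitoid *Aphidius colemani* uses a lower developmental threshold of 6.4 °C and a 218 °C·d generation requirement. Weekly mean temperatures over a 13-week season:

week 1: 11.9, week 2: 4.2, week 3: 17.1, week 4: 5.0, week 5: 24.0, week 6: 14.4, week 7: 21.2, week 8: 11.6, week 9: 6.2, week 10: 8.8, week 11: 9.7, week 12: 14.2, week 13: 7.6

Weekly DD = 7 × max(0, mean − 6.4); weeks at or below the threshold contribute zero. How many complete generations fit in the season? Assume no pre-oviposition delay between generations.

2 generations

Weekly DD (7 × max(0, T̄ − 6.4)): 38.5, 0.0, 74.9, 0.0, 123.2, 56.0, 103.6, 36.4, 0.0, 16.8, 23.1, 54.6, 8.4.
Season total = 535.5 DD.
Complete generations = ⌊535.5 / 218⌋ = 2.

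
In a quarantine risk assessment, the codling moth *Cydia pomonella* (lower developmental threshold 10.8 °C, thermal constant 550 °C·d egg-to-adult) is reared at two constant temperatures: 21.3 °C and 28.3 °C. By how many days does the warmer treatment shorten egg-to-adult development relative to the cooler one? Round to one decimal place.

At 21.3 °C: 550 / (21.3 − 10.8) = 550 / 10.5 = 52.381 d.
At 28.3 °C: 550 / (28.3 − 10.8) = 550 / 17.5 = 31.429 d.
Difference = |52.381 − 31.429| = 20.952 ≈ 21.0 days.

21.0 days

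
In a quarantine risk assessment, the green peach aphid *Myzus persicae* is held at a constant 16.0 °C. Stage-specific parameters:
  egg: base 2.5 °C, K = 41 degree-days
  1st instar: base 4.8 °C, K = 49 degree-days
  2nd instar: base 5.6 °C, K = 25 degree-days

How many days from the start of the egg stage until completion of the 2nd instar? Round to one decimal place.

egg: 41 / (16.0 − 2.5) = 41 / 13.5 = 3.037 d.
1st instar: 49 / (16.0 − 4.8) = 49 / 11.2 = 4.375 d.
2nd instar: 25 / (16.0 − 5.6) = 25 / 10.4 = 2.404 d.
Sum = 9.816 ≈ 9.8 days.

9.8 days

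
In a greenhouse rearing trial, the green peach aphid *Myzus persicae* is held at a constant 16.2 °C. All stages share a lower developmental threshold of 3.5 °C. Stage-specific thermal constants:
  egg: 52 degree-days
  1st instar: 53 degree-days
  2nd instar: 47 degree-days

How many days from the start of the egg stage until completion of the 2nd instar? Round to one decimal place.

12.0 days

Daily accumulation at 16.2 °C = 16.2 − 3.5 = 12.7 DD/day.
Total K = 52 + 53 + 47 = 152 DD.
Total duration = 152 / 12.7 = 11.969 ≈ 12.0 days.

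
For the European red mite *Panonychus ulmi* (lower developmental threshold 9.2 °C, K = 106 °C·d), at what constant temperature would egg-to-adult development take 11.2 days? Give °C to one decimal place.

18.7 °C

Required daily accumulation = 106 / 11.2 = 9.464 DD/day.
T = T_base + 9.464 = 9.2 + 9.464 = 18.664 ≈ 18.7 °C.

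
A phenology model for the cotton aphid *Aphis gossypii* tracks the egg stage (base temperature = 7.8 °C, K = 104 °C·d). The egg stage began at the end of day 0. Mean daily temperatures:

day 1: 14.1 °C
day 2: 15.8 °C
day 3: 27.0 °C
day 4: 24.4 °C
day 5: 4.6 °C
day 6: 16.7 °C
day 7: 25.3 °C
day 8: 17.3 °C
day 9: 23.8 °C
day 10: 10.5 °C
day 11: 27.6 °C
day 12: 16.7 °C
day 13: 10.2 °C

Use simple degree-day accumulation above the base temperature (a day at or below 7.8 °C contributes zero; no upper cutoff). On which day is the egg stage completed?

Daily DD above 7.8 °C: 6.3, 8.0, 19.2, 16.6, 0.0, 8.9, 17.5, 9.5, 16.0, 2.7, 19.8, 8.9, 2.4.
Cumulative: 6.3, 14.3, 33.5, 50.1, 50.1, 59.0, 76.5, 86.0, 102.0, 104.7, 124.5, 133.4, 135.8.
The total first reaches 104 DD on day 10.

day 10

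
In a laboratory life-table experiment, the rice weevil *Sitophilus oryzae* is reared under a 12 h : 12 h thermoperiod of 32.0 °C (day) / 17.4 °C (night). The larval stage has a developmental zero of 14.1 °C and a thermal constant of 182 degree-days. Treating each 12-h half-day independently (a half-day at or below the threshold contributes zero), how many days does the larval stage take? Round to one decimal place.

17.2 days

Day half: max(0, 32.0 − 14.1) × 0.5 = 17.9 × 0.5 = 8.95 DD.
Night half: max(0, 17.4 − 14.1) × 0.5 = 3.3 × 0.5 = 1.65 DD.
Per 24 h: 10.60 DD/day.
Duration = 182 / 10.60 = 17.170 ≈ 17.2 days.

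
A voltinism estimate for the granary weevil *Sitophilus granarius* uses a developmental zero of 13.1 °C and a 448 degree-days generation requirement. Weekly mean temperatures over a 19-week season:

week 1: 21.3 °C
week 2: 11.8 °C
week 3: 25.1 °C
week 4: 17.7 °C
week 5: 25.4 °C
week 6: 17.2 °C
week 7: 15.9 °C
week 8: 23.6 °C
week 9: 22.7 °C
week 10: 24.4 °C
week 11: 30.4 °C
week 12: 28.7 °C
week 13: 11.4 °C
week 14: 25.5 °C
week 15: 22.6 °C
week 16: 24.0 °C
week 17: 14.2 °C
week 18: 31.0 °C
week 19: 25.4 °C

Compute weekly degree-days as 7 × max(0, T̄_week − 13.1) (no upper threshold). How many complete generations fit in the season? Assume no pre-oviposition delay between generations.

Weekly DD (7 × max(0, T̄ − 13.1)): 57.4, 0.0, 84.0, 32.2, 86.1, 28.7, 19.6, 73.5, 67.2, 79.1, 121.1, 109.2, 0.0, 86.8, 66.5, 76.3, 7.7, 125.3, 86.1.
Season total = 1206.8 DD.
Complete generations = ⌊1206.8 / 448⌋ = 2.

2 generations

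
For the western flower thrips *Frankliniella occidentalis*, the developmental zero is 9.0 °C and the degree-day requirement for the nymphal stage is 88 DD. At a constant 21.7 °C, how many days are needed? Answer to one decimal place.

Daily accumulation = 21.7 − 9.0 = 12.7 DD/day.
Duration = 88 / 12.7 = 6.929 ≈ 6.9 days.

6.9 days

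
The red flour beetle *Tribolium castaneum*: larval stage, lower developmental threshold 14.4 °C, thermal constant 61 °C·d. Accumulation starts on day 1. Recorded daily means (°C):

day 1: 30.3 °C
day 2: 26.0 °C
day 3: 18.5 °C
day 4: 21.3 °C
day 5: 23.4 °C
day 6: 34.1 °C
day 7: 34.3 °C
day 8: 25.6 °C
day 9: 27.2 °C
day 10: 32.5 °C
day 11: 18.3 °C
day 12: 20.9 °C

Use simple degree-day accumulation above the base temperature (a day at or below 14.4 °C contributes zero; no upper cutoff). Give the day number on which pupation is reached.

Daily DD above 14.4 °C: 15.9, 11.6, 4.1, 6.9, 9.0, 19.7, 19.9, 11.2, 12.8, 18.1, 3.9, 6.5.
Cumulative: 15.9, 27.5, 31.6, 38.5, 47.5, 67.2, 87.1, 98.3, 111.1, 129.2, 133.1, 139.6.
The total first reaches 61 DD on day 6.

day 6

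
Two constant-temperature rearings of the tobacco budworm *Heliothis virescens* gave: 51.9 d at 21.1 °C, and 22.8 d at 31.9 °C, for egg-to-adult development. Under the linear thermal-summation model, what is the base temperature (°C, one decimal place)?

12.6 °C

Linear rate model ⇒ the product D·(T − T_b) is constant across temperatures.
51.9·(21.1 − T_b) = 22.8·(31.9 − T_b)
T_b = (51.9·21.1 − 22.8·31.9) / (51.9 − 22.8) = 367.77 / 29.1 = 12.638 °C ≈ 12.6 °C.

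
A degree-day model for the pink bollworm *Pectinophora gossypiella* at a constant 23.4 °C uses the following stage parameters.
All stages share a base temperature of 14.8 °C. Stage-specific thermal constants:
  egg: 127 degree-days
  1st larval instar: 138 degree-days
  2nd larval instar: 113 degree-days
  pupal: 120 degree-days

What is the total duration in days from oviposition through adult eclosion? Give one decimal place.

57.9 days

Daily accumulation at 23.4 °C = 23.4 − 14.8 = 8.6 DD/day.
Total K = 127 + 138 + 113 + 120 = 498 DD.
Total duration = 498 / 8.6 = 57.907 ≈ 57.9 days.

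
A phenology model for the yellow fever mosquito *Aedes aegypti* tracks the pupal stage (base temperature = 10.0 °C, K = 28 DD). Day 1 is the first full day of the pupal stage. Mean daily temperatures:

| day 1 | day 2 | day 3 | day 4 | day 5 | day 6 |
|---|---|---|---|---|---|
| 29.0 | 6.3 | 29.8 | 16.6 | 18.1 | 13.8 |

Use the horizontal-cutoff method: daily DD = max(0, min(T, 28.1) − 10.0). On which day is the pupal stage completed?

day 3

Daily DD above 10.0 °C (capped at 18.1): 18.1, 0.0, 18.1, 6.6, 8.1, 3.8.
Cumulative: 18.1, 18.1, 36.2, 42.8, 50.9, 54.7.
The total first reaches 28 DD on day 3.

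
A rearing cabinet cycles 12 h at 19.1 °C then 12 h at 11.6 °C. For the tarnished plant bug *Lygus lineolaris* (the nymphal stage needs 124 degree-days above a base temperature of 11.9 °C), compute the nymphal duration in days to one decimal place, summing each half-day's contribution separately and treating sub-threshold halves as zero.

Day half: max(0, 19.1 − 11.9) × 0.5 = 7.2 × 0.5 = 3.60 DD.
Night half: max(0, 11.6 − 11.9) × 0.5 = 0.0 × 0.5 = 0.00 DD.
Per 24 h: 3.60 DD/day.
Duration = 124 / 3.60 = 34.444 ≈ 34.4 days.

34.4 days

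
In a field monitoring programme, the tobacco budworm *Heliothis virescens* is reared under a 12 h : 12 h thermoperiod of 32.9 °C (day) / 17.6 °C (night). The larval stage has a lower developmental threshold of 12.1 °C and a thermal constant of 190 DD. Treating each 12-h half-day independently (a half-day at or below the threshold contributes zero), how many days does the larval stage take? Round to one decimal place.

14.4 days

Day half: max(0, 32.9 − 12.1) × 0.5 = 20.8 × 0.5 = 10.40 DD.
Night half: max(0, 17.6 − 12.1) × 0.5 = 5.5 × 0.5 = 2.75 DD.
Per 24 h: 13.15 DD/day.
Duration = 190 / 13.15 = 14.449 ≈ 14.4 days.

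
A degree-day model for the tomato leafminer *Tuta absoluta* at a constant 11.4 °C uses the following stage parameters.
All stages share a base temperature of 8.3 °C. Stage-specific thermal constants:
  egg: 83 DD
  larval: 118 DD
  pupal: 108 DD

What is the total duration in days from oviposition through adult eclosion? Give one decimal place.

Daily accumulation at 11.4 °C = 11.4 − 8.3 = 3.1 DD/day.
Total K = 83 + 118 + 108 = 309 DD.
Total duration = 309 / 3.1 = 99.677 ≈ 99.7 days.

99.7 days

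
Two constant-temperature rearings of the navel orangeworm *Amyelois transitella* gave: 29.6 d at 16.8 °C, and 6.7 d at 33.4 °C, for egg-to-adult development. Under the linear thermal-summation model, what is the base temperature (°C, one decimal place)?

11.9 °C

Under the model K = D·(T − T_b), so D₁·(T₁ − T_b) = D₂·(T₂ − T_b).
29.6·(16.8 − T_b) = 6.7·(33.4 − T_b)
T_b = (29.6·16.8 − 6.7·33.4) / (29.6 − 6.7) = 273.50 / 22.9 = 11.943 °C ≈ 11.9 °C.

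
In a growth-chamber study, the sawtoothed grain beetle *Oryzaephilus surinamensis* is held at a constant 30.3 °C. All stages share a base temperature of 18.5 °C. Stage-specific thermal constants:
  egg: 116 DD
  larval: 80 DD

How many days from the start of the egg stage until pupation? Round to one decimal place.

16.6 days

Daily accumulation at 30.3 °C = 30.3 − 18.5 = 11.8 DD/day.
Total K = 116 + 80 = 196 DD.
Total duration = 196 / 11.8 = 16.610 ≈ 16.6 days.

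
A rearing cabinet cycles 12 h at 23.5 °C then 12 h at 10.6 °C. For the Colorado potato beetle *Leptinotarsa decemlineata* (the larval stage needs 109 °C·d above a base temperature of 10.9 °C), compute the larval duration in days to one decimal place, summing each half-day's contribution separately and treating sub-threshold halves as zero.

17.3 days

Day half: max(0, 23.5 − 10.9) × 0.5 = 12.6 × 0.5 = 6.30 DD.
Night half: max(0, 10.6 − 10.9) × 0.5 = 0.0 × 0.5 = 0.00 DD.
Per 24 h: 6.30 DD/day.
Duration = 109 / 6.30 = 17.302 ≈ 17.3 days.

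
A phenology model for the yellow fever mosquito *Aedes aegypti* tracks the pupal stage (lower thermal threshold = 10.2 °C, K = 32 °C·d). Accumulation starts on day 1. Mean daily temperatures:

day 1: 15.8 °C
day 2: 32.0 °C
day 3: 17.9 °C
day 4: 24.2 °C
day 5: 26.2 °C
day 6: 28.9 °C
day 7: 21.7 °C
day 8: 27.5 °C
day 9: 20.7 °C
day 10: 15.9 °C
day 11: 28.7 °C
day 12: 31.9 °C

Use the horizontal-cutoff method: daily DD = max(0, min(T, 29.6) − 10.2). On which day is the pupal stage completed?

day 3

Daily DD above 10.2 °C (capped at 19.4): 5.6, 19.4, 7.7, 14.0, 16.0, 18.7, 11.5, 17.3, 10.5, 5.7, 18.5, 19.4.
Cumulative: 5.6, 25.0, 32.7, 46.7, 62.7, 81.4, 92.9, 110.2, 120.7, 126.4, 144.9, 164.3.
The total first reaches 32 DD on day 3.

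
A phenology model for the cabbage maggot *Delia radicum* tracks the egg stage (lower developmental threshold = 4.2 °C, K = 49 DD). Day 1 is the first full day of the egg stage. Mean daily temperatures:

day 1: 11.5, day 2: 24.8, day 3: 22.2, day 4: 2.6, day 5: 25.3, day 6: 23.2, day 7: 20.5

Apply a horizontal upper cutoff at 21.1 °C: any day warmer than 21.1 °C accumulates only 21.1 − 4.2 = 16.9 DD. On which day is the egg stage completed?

day 5

Daily DD above 4.2 °C (capped at 16.9): 7.3, 16.9, 16.9, 0.0, 16.9, 16.9, 16.3.
Cumulative: 7.3, 24.2, 41.1, 41.1, 58.0, 74.9, 91.2.
The total first reaches 49 DD on day 5.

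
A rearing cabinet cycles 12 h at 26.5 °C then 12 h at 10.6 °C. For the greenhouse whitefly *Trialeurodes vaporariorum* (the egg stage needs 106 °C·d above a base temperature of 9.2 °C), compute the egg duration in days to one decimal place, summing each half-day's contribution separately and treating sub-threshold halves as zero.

11.3 days

Day half: max(0, 26.5 − 9.2) × 0.5 = 17.3 × 0.5 = 8.65 DD.
Night half: max(0, 10.6 − 9.2) × 0.5 = 1.4 × 0.5 = 0.70 DD.
Per 24 h: 9.35 DD/day.
Duration = 106 / 9.35 = 11.337 ≈ 11.3 days.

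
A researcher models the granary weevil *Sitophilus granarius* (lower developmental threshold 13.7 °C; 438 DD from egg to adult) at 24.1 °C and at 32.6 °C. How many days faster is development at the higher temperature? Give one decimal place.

18.9 days

At 24.1 °C: 438 / (24.1 − 13.7) = 438 / 10.4 = 42.115 d.
At 32.6 °C: 438 / (32.6 − 13.7) = 438 / 18.9 = 23.175 d.
Difference = |42.115 − 23.175| = 18.941 ≈ 18.9 days.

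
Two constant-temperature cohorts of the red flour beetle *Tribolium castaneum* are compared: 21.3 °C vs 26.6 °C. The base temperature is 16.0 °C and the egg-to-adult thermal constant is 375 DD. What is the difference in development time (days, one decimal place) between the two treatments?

At 21.3 °C: 375 / (21.3 − 16.0) = 375 / 5.3 = 70.755 d.
At 26.6 °C: 375 / (26.6 − 16.0) = 375 / 10.6 = 35.377 d.
Difference = |70.755 − 35.377| = 35.377 ≈ 35.4 days.

35.4 days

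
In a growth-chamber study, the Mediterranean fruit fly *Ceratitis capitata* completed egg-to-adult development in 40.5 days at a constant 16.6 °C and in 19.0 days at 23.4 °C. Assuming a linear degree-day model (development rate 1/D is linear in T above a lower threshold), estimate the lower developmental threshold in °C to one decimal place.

Equal thermal constants: D₁(T₁ − T_b) = D₂(T₂ − T_b).
40.5·(16.6 − T_b) = 19.0·(23.4 − T_b)
T_b = (40.5·16.6 − 19.0·23.4) / (40.5 − 19.0) = 227.70 / 21.5 = 10.591 °C ≈ 10.6 °C.

10.6 °C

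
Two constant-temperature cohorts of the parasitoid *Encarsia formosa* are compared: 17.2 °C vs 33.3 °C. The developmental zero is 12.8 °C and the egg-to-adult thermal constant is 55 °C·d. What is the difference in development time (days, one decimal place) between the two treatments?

9.8 days

At 17.2 °C: 55 / (17.2 − 12.8) = 55 / 4.4 = 12.500 d.
At 33.3 °C: 55 / (33.3 − 12.8) = 55 / 20.5 = 2.683 d.
Difference = |12.500 − 2.683| = 9.817 ≈ 9.8 days.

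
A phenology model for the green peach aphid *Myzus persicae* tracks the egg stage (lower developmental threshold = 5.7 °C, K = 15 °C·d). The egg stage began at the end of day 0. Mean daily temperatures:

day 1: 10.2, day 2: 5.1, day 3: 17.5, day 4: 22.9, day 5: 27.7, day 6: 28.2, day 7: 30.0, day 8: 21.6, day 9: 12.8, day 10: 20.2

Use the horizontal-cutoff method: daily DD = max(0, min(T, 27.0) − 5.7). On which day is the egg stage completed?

Daily DD above 5.7 °C (capped at 21.3): 4.5, 0.0, 11.8, 17.2, 21.3, 21.3, 21.3, 15.9, 7.1, 14.5.
Cumulative: 4.5, 4.5, 16.3, 33.5, 54.8, 76.1, 97.4, 113.3, 120.4, 134.9.
The total first reaches 15 DD on day 3.

day 3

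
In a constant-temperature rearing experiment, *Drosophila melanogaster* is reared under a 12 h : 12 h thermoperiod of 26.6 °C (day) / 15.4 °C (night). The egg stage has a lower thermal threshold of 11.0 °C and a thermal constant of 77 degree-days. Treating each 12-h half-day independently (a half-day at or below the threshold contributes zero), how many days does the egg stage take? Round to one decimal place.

7.7 days

Day half: max(0, 26.6 − 11.0) × 0.5 = 15.6 × 0.5 = 7.80 DD.
Night half: max(0, 15.4 − 11.0) × 0.5 = 4.4 × 0.5 = 2.20 DD.
Per 24 h: 10.00 DD/day.
Duration = 77 / 10.00 = 7.700 ≈ 7.7 days.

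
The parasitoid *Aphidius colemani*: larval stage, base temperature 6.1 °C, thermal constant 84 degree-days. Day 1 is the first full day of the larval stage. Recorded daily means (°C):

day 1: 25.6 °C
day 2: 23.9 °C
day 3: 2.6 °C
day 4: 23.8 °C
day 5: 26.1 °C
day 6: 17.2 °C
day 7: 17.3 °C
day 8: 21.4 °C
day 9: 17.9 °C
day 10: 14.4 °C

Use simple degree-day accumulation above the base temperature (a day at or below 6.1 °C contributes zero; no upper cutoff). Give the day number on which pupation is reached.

Daily DD above 6.1 °C: 19.5, 17.8, 0.0, 17.7, 20.0, 11.1, 11.2, 15.3, 11.8, 8.3.
Cumulative: 19.5, 37.3, 37.3, 55.0, 75.0, 86.1, 97.3, 112.6, 124.4, 132.7.
The total first reaches 84 DD on day 6.

day 6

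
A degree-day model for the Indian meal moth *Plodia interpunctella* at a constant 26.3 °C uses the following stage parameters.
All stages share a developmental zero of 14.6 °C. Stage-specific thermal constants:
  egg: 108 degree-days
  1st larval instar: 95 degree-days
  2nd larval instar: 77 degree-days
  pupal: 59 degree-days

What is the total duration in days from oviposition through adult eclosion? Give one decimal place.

Daily accumulation at 26.3 °C = 26.3 − 14.6 = 11.7 DD/day.
Total K = 108 + 95 + 77 + 59 = 339 DD.
Total duration = 339 / 11.7 = 28.974 ≈ 29.0 days.

29.0 days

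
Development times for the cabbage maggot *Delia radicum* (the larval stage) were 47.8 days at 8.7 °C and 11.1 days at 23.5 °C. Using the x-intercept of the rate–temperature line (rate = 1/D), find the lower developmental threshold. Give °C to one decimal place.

Under the model K = D·(T − T_b), so D₁·(T₁ − T_b) = D₂·(T₂ − T_b).
47.8·(8.7 − T_b) = 11.1·(23.5 − T_b)
T_b = (47.8·8.7 − 11.1·23.5) / (47.8 − 11.1) = 155.01 / 36.7 = 4.224 °C ≈ 4.2 °C.

4.2 °C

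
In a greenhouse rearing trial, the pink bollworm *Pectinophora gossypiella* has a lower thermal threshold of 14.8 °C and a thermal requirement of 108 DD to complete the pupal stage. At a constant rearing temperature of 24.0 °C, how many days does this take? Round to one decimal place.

Daily accumulation = 24.0 − 14.8 = 9.2 DD/day.
Duration = 108 / 9.2 = 11.739 ≈ 11.7 days.

11.7 days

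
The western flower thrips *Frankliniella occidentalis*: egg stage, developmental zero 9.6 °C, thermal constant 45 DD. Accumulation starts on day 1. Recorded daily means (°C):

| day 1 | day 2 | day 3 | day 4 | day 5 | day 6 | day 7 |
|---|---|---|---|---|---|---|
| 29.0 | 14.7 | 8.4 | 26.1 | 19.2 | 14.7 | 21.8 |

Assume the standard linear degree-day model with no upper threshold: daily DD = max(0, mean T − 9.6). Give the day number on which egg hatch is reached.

Daily DD above 9.6 °C: 19.4, 5.1, 0.0, 16.5, 9.6, 5.1, 12.2.
Cumulative: 19.4, 24.5, 24.5, 41.0, 50.6, 55.7, 67.9.
The total first reaches 45 DD on day 5.

day 5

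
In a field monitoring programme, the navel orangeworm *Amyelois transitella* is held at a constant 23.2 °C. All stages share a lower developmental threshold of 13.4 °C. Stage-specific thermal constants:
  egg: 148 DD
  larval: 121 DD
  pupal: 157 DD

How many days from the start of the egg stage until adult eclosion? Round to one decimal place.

Daily accumulation at 23.2 °C = 23.2 − 13.4 = 9.8 DD/day.
Total K = 148 + 121 + 157 = 426 DD.
Total duration = 426 / 9.8 = 43.469 ≈ 43.5 days.

43.5 days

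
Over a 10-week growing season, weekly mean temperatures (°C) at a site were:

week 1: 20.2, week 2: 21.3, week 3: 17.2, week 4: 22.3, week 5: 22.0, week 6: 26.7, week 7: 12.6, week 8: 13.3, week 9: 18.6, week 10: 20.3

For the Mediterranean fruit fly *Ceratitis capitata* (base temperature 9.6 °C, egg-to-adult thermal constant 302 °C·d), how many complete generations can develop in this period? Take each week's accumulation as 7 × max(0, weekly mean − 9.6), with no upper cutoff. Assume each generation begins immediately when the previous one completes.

Weekly DD (7 × max(0, T̄ − 9.6)): 74.2, 81.9, 53.2, 88.9, 86.8, 119.7, 21.0, 25.9, 63.0, 74.9.
Season total = 689.5 DD.
Complete generations = ⌊689.5 / 302⌋ = 2.

2 generations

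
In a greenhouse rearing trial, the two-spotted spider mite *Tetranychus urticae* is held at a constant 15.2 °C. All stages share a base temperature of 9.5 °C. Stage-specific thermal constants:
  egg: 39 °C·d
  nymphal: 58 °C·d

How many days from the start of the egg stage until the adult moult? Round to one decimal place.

17.0 days

Daily accumulation at 15.2 °C = 15.2 − 9.5 = 5.7 DD/day.
Total K = 39 + 58 = 97 DD.
Total duration = 97 / 5.7 = 17.018 ≈ 17.0 days.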